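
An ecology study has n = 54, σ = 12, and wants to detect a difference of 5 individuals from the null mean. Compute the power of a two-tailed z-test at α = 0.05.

SE = σ/√n = 12/√54 = 1.633. Non-centrality λ = d/SE = 5/1.633 = 3.062. Power ≈ Φ(λ - z_{α/2}) = Φ(3.062 - 1.96) = Φ(1.102) = 0.865.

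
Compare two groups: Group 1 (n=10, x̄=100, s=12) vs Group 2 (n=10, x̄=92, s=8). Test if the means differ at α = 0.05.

Pooled sp = 10.2. t = 1.754, df = 18. Critical t = ±2.101. Fail to reject H₀.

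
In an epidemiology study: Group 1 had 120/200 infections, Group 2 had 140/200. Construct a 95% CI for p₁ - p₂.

p̂₁ = 0.6, p̂₂ = 0.7. Difference = -0.1. CI = (-0.193, -0.007)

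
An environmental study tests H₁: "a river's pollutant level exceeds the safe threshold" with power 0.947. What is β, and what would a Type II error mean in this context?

β = 1 - power = 1 - 0.947 = 0.053. A Type II error is failing to reject H₀ when H₀ is false (false negative) — here, failing to conclude that a river's pollutant level exceeds the safe threshold when in fact it is true. Consequence: allowing unsafe pollution to continue.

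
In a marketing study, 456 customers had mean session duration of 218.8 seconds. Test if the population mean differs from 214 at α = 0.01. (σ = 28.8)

z = (x̄ - μ₀)/(σ/√n) = (218.8 - 214)/(28.8/√456) = 3.559. Critical value: ±2.576. Since |3.559| > 2.576, Reject H₀.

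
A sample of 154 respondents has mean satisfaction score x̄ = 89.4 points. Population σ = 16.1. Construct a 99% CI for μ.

CI = x̄ ± z*(σ/√n) = 89.4 ± 2.576(16.1/√154) = 89.4 ± 3.34 = (86.06, 92.74)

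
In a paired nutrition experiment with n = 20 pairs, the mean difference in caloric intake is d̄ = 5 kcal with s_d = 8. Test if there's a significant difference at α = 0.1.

t = d̄/(s_d/√n) = 5/(8/√20) = 2.795. df = 19, critical t = ±1.729. Reject H₀.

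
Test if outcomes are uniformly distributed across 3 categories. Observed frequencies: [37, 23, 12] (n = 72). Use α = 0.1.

Expected = 24 each. χ² = Σ(O-E)²/E = 13.083. df = 2, critical value = 4.605. Reject H₀.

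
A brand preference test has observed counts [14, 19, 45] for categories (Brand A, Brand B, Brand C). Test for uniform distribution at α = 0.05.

Expected = 26 each. χ² = Σ(O-E)²/E = 21.308. df = 2, critical value = 5.991. Reject H₀.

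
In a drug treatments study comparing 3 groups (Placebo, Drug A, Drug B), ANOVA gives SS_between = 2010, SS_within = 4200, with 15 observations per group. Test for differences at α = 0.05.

df_between = 2, df_within = 42. F = MS_between/MS_within = 1005.0/100.0 = 10.05. F_crit ≈ 3.22. Reject H₀. At least one mean differs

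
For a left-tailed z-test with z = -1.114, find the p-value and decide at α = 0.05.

p = P(Z < -1.114) = Φ(-1.114) ≈ 0.1326. Since p ≥ 0.05, fail to reject H₀ (not significant) at α = 0.05.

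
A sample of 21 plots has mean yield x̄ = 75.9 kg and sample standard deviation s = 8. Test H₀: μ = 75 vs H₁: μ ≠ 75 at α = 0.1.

t = (x̄ - μ₀)/(s/√n) = (75.9 - 75)/(8/√21) = 0.516. df = 20, critical t = ±1.725. Fail to reject H₀.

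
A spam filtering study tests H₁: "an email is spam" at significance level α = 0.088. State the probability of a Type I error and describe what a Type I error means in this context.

P(Type I error) = α = 0.088. A Type I error is rejecting H₀ when H₀ is actually true (false positive) — here, concluding that an email is spam when in fact this is not the case. Consequence: a legitimate email is sent to the spam folder and the user misses it.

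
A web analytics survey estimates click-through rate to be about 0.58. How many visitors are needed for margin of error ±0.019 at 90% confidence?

n = z²p(1-p)/E² = 1.645²×0.58×0.42/0.019² = 1826.005 → n = 1827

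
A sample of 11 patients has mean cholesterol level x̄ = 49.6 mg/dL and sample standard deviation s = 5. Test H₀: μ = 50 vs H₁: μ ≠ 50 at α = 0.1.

t = (x̄ - μ₀)/(s/√n) = (49.6 - 50)/(5/√11) = -0.265. df = 10, critical t = ±1.812. Fail to reject H₀.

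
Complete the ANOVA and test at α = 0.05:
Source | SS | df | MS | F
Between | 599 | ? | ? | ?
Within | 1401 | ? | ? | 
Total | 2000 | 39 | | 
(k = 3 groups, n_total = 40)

df_between = 2, df_within = 37. MS_between = 299.5, MS_within = 37.86. F = 7.91, F_crit ≈ 3.252. Reject H₀.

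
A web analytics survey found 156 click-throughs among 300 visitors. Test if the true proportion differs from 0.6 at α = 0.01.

p̂ = 0.52, p₀ = 0.6. z = (p̂ - p₀)/√(p₀(1-p₀)/n) = -2.828. Critical: ±2.576. Reject H₀.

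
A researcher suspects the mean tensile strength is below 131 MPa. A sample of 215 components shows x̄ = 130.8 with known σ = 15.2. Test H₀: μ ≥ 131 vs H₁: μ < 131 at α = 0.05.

z = -0.193. Critical value: -1.645. Fail to reject H₀.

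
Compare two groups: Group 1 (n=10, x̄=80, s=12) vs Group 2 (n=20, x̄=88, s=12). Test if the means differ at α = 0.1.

Pooled sp = 12.0. t = -1.721, df = 28. Critical t = ±1.701. Reject H₀.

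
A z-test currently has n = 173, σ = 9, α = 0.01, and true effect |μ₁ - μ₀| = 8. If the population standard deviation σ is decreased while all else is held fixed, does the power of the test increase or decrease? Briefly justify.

Power increases: a smaller σ shrinks the standard error σ/√n, moving the sampling distribution under H₁ further from the critical value.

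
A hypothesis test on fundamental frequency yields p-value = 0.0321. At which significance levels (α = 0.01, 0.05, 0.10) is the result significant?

p = 0.0321. Significant at: α = 0.05, 0.1.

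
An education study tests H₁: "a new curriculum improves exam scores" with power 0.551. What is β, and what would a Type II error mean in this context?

β = 1 - power = 1 - 0.551 = 0.449. A Type II error is failing to reject H₀ when H₀ is false (false negative) — here, failing to conclude that a new curriculum improves exam scores when in fact it is true. Consequence: keeping the old curriculum when the new one would have helped students.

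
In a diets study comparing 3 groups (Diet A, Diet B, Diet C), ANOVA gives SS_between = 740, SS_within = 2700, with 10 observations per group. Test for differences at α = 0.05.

df_between = 2, df_within = 27. F = MS_between/MS_within = 370.0/100.0 = 3.7. F_crit ≈ 3.354. Reject H₀. At least one mean differs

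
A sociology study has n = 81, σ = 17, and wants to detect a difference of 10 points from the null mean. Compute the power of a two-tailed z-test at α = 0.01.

SE = σ/√n = 17/√81 = 1.889. Non-centrality λ = d/SE = 10/1.889 = 5.294. Power ≈ Φ(λ - z_{α/2}) = Φ(5.294 - 2.576) = Φ(2.718) = 0.997.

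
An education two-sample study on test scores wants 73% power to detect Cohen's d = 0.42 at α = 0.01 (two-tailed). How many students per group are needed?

z_{α/2} = 2.576, z_β = Φ⁻¹(0.73) = 0.613. For small effect (d = 0.42): n per group = 2(z_{α/2} + z_β)²/d² = 2(2.576 + 0.613)²/0.42² = 115.3 → 116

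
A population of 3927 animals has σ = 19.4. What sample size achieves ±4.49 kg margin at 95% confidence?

Without FPC: n₀ = (1.96×19.4/4.49)² = 71.717. With FPC: n = n₀N/(n₀+N-1) = 70.4 → n = 71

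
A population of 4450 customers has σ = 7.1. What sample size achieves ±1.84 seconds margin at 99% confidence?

Without FPC: n₀ = (2.576×7.1/1.84)² = 98.804. With FPC: n = n₀N/(n₀+N-1) = 96.7 → n = 97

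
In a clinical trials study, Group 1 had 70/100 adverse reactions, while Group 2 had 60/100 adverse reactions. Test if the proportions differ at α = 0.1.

p̂₁ = 0.7, p̂₂ = 0.6, pooled p̂ = 0.65. z = 1.482. Critical: ±1.645. Fail to reject H₀.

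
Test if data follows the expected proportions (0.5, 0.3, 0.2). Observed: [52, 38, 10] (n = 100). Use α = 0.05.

Expected: [50.0, 30.0, 20.0]. χ² = 7.213. df = 2, critical = 5.991. Reject H₀.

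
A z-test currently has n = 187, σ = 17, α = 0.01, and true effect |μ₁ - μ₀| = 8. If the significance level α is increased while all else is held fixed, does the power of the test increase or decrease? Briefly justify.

Power increases: a larger α lowers the critical value, so more of the H₁ sampling distribution falls in the rejection region.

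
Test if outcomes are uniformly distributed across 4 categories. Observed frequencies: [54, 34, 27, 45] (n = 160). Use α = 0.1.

Expected = 40 each. χ² = Σ(O-E)²/E = 10.65. df = 3, critical value = 6.251. Reject H₀.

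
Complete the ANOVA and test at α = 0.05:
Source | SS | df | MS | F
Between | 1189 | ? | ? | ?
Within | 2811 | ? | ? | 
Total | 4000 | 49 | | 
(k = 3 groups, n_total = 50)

df_between = 2, df_within = 47. MS_between = 594.5, MS_within = 59.81. F = 9.94, F_crit ≈ 3.195. Reject H₀.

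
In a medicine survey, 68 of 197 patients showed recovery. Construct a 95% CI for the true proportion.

p̂ = 0.345. CI = p̂ ± z*√(p̂(1-p̂)/n) = (0.279, 0.412)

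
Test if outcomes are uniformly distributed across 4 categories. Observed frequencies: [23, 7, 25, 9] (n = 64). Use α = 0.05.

Expected = 16 each. χ² = Σ(O-E)²/E = 16.25. df = 3, critical value = 7.815. Reject H₀.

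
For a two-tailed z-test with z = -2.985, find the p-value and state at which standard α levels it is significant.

p = 2·P(Z > |-2.985|) = 2·(1 - Φ(2.985)) ≈ 0.0028. Significant at α = 0.1; Significant at α = 0.05; Significant at α = 0.01.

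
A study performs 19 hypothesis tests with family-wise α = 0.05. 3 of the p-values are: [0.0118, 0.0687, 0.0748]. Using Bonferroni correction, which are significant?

Bonferroni α = 0.05/19 = 0.00263. None of the given p-values are significant.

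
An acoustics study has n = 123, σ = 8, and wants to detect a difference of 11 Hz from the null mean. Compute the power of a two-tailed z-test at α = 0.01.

SE = σ/√n = 8/√123 = 0.721. Non-centrality λ = d/SE = 11/0.721 = 15.249. Power ≈ Φ(λ - z_{α/2}) = Φ(15.249 - 2.576) = Φ(12.673) = 1.0.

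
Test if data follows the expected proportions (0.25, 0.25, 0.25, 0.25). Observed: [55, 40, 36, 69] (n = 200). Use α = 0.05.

Expected: [50.0, 50.0, 50.0, 50.0]. χ² = 13.64. df = 3, critical = 7.815. Reject H₀.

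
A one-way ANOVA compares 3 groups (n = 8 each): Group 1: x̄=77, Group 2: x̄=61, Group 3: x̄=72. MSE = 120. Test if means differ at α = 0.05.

Grand mean = 70.0. SS_between = 1072.0, MS_between = 536.0. F = 4.467, F_crit ≈ 3.467. Reject H₀.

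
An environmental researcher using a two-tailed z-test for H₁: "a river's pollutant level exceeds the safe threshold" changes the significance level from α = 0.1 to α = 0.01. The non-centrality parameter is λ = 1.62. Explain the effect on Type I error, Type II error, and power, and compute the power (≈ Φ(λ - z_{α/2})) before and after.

Decreasing α from 0.1 to 0.01:
• Type I error rate decreases (α is the Type I rate by definition).
• Critical value moves from z_{α/2} = 1.645 to 2.576, so power = Φ(λ - z_{α/2}) goes from Φ(1.62 - 1.645) = 0.49 to Φ(1.62 - 2.576) = 0.17.
• Type II error rate β = 1 - power therefore increases (0.51 → 0.83).
Appropriate when false positives are costly — here, shutting down a compliant factory unnecessarily.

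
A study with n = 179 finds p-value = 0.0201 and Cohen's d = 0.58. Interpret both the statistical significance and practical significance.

Statistically significant (p = 0.0201 < 0.05). Cohen's d = 0.58 indicates a medium effect size. Both statistical and practical significance should be considered.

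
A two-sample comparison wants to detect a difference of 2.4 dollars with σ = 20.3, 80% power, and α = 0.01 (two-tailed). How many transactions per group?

n per group = 2(z_α/2 + z_β)²σ²/d² = 2×(2.576 + 0.84)²×20.3²/2.4² = 1669.7 → n = 1670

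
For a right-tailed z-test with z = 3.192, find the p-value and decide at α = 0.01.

p = P(Z > 3.192) = 1 - Φ(3.192) ≈ 0.0007. Since p < 0.01, reject H₀ (significant) at α = 0.01.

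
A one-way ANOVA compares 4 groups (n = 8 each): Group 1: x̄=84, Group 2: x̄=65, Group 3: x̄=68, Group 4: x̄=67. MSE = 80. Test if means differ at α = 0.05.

Grand mean = 71.0. SS_between = 1840.0, MS_between = 613.33. F = 7.667, F_crit ≈ 2.947. Reject H₀.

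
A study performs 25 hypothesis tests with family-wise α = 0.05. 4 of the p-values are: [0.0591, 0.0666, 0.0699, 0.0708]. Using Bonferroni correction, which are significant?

Bonferroni α = 0.05/25 = 0.002. None of the given p-values are significant.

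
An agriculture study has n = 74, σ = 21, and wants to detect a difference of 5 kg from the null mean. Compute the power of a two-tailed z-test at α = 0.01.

SE = σ/√n = 21/√74 = 2.441. Non-centrality λ = d/SE = 5/2.441 = 2.048. Power ≈ Φ(λ - z_{α/2}) = Φ(2.048 - 2.576) = Φ(-0.528) = 0.299.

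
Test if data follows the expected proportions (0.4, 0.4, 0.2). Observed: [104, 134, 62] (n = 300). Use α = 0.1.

Expected: [120.0, 120.0, 60.0]. χ² = 3.833. df = 2, critical = 4.605. Fail to reject H₀.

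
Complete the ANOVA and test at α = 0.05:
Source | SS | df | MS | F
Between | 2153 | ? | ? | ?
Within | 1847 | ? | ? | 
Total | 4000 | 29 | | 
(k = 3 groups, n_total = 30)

df_between = 2, df_within = 27. MS_between = 1076.5, MS_within = 68.41. F = 15.737, F_crit ≈ 3.354. Reject H₀.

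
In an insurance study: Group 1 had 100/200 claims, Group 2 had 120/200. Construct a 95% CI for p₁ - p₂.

p̂₁ = 0.5, p̂₂ = 0.6. Difference = -0.1. CI = (-0.197, -0.003)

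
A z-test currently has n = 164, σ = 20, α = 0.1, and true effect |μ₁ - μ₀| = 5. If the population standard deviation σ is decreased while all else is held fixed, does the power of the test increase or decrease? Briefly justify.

Power increases: a smaller σ shrinks the standard error σ/√n, moving the sampling distribution under H₁ further from the critical value.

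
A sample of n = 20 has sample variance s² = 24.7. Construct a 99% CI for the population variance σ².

df = 19. χ²_{0.005} = 38.582, χ²_{0.995} = 6.844. CI for σ² = ((n-1)s²/χ²_{α/2}, (n-1)s²/χ²_{1-α/2}) = (19·24.7/38.582, 19·24.7/6.844) = (12.16, 68.57)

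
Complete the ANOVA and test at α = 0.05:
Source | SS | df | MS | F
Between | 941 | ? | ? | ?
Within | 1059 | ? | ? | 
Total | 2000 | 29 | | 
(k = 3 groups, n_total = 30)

df_between = 2, df_within = 27. MS_between = 470.5, MS_within = 39.22. F = 11.996, F_crit ≈ 3.354. Reject H₀.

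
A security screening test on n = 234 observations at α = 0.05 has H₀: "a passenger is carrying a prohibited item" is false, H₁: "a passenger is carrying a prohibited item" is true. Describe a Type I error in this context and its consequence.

Type I error: rejecting H₀ when it is true — concluding that a passenger is carrying a prohibited item when in fact it is not. Consequence: detaining an innocent passenger — delay and inconvenience.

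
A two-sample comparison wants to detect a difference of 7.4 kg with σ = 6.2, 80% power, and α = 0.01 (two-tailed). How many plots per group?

n per group = 2(z_α/2 + z_β)²σ²/d² = 2×(2.576 + 0.84)²×6.2²/7.4² = 16.4 → n = 17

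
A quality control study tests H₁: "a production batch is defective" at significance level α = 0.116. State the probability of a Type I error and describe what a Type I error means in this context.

P(Type I error) = α = 0.116. A Type I error is rejecting H₀ when H₀ is actually true (false positive) — here, concluding that a production batch is defective when in fact this is not the case. Consequence: scrapping a good batch — wasted material and cost for no reason.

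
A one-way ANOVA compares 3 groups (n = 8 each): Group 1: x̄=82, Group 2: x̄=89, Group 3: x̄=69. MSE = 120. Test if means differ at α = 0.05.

Grand mean = 80.0. SS_between = 1648.0, MS_between = 824.0. F = 6.867, F_crit ≈ 3.467. Reject H₀.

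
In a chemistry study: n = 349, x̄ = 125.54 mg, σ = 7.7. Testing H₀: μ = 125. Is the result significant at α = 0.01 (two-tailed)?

z = (125.54 - 125)/(7.7/√349) = 1.31. Since |z| ≤ 2.576, not significant at α = 0.01.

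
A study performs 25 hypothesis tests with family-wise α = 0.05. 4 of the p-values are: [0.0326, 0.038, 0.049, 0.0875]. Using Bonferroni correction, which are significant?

Bonferroni α = 0.05/25 = 0.002. None of the given p-values are significant.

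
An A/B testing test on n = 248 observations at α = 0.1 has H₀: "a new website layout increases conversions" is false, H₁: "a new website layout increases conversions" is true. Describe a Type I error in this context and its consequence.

Type I error: rejecting H₀ when it is true — concluding that a new website layout increases conversions when in fact it is not. Consequence: rolling out a layout that doesn't actually help — wasted engineering effort.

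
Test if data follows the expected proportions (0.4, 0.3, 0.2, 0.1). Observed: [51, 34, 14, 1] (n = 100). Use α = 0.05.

Expected: [40.0, 30.0, 20.0, 10.0]. χ² = 13.458. df = 3, critical = 7.815. Reject H₀.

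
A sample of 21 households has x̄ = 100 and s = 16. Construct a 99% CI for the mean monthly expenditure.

CI = x̄ ± t*(s/√n) = 100 ± 2.845(16/√21) = (90.07, 109.93)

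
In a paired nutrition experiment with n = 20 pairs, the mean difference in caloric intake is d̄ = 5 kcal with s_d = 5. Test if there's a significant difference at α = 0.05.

t = d̄/(s_d/√n) = 5/(5/√20) = 4.472. df = 19, critical t = ±2.093. Reject H₀.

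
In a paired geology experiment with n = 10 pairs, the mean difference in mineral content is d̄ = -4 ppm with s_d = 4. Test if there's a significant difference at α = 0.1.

t = d̄/(s_d/√n) = -4/(4/√10) = -3.162. df = 9, critical t = ±1.833. Reject H₀.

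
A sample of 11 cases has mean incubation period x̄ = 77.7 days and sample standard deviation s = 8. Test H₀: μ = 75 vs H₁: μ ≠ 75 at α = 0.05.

t = (x̄ - μ₀)/(s/√n) = (77.7 - 75)/(8/√11) = 1.119. df = 10, critical t = ±2.228. Fail to reject H₀.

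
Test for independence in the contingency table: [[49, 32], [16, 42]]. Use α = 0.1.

χ² = 14.702. df = 1, critical = 2.706. Reject H₀. Variables are dependent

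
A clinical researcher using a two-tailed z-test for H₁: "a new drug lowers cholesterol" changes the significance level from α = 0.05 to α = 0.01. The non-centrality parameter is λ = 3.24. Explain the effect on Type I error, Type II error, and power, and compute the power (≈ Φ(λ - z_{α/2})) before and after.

Decreasing α from 0.05 to 0.01:
• Type I error rate decreases (α is the Type I rate by definition).
• Critical value moves from z_{α/2} = 1.96 to 2.576, so power = Φ(λ - z_{α/2}) goes from Φ(3.24 - 1.96) = 0.9 to Φ(3.24 - 2.576) = 0.747.
• Type II error rate β = 1 - power therefore increases (0.1 → 0.253).
Appropriate when false positives are costly — here, approving an ineffective drug — patients take a useless medication and may skip effective alternatives.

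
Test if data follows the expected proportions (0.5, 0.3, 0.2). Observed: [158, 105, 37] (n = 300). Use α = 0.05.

Expected: [150.0, 90.0, 60.0]. χ² = 11.743. df = 2, critical = 5.991. Reject H₀.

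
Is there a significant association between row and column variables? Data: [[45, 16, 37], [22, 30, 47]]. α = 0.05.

χ² = 13.342. df = 2, critical = 5.991. Reject H₀. Variables are dependent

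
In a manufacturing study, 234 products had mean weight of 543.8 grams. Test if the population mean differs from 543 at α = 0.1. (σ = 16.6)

z = (x̄ - μ₀)/(σ/√n) = (543.8 - 543)/(16.6/√234) = 0.737. Critical value: ±1.645. Since |0.737| ≤ 1.645, Fail to reject H₀.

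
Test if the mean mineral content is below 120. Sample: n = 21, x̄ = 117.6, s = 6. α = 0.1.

t = (117.6 - 120)/(6/√21) = -1.833, df = 20. Critical t = -1.325. Reject H₀.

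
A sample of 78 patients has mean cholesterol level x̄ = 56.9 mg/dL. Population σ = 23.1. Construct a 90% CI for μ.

CI = x̄ ± z*(σ/√n) = 56.9 ± 1.645(23.1/√78) = 56.9 ± 4.3 = (52.6, 61.2)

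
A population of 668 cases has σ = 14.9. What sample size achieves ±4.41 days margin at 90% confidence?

Without FPC: n₀ = (1.645×14.9/4.41)² = 30.891. With FPC: n = n₀N/(n₀+N-1) = 29.6 → n = 30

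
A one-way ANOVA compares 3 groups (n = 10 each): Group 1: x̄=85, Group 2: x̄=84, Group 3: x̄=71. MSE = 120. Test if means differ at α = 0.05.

Grand mean = 80.0. SS_between = 1220.0, MS_between = 610.0. F = 5.083, F_crit ≈ 3.354. Reject H₀.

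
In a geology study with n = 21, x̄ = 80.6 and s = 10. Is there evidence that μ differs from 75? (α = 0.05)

t = (x̄ - μ₀)/(s/√n) = (80.6 - 75)/(10/√21) = 2.566. df = 20, critical t = ±2.086. Reject H₀.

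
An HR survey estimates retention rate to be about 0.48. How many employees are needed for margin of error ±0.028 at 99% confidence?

n = z²p(1-p)/E² = 2.576²×0.48×0.52/0.028² = 2112.6 → n = 2113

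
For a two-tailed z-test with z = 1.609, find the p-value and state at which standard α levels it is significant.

p = 2·P(Z > |1.609|) = 2·(1 - Φ(1.609)) ≈ 0.1076. Not significant at any standard level.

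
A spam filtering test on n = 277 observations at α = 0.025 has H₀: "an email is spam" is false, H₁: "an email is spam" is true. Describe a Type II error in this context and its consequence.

Type II error: failing to reject H₀ when it is false — concluding that an email is spam is not supported when in fact it is. Consequence: a spam email lands in the inbox.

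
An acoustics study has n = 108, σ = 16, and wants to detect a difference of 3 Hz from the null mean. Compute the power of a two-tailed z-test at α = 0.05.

SE = σ/√n = 16/√108 = 1.54. Non-centrality λ = d/SE = 3/1.54 = 1.949. Power ≈ Φ(λ - z_{α/2}) = Φ(1.949 - 1.96) = Φ(-0.011) = 0.495.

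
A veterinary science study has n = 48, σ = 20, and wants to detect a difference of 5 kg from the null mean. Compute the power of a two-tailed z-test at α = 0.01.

SE = σ/√n = 20/√48 = 2.887. Non-centrality λ = d/SE = 5/2.887 = 1.732. Power ≈ Φ(λ - z_{α/2}) = Φ(1.732 - 2.576) = Φ(-0.844) = 0.199.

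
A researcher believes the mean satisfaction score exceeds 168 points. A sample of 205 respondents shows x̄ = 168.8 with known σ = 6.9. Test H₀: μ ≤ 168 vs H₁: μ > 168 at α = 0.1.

z = 1.66. Critical value: 1.28. Reject H₀.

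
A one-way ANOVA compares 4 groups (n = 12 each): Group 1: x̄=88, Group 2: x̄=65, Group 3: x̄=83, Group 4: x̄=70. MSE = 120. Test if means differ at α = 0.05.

Grand mean = 76.5. SS_between = 4188.0, MS_between = 1396.0. F = 11.633, F_crit ≈ 2.816. Reject H₀.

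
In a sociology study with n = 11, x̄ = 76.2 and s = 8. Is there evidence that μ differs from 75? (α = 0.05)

t = (x̄ - μ₀)/(s/√n) = (76.2 - 75)/(8/√11) = 0.497. df = 10, critical t = ±2.228. Fail to reject H₀.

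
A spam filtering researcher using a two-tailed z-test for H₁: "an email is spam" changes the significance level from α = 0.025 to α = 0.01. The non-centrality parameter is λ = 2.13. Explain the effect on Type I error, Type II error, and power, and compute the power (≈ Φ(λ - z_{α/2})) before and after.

Decreasing α from 0.025 to 0.01:
• Type I error rate decreases (α is the Type I rate by definition).
• Critical value moves from z_{α/2} = 2.241 to 2.576, so power = Φ(λ - z_{α/2}) goes from Φ(2.13 - 2.241) = 0.456 to Φ(2.13 - 2.576) = 0.328.
• Type II error rate β = 1 - power therefore increases (0.544 → 0.672).
Appropriate when false positives are costly — here, a legitimate email is sent to the spam folder and the user misses it.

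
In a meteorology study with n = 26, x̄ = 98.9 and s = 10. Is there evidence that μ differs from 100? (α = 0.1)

t = (x̄ - μ₀)/(s/√n) = (98.9 - 100)/(10/√26) = -0.561. df = 25, critical t = ±1.708. Fail to reject H₀.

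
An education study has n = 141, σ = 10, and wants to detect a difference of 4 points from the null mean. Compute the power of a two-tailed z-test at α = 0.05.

SE = σ/√n = 10/√141 = 0.842. Non-centrality λ = d/SE = 4/0.842 = 4.75. Power ≈ Φ(λ - z_{α/2}) = Φ(4.75 - 1.96) = Φ(2.79) = 0.997.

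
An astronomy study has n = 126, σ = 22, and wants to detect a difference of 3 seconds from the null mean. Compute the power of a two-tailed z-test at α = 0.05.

SE = σ/√n = 22/√126 = 1.96. Non-centrality λ = d/SE = 3/1.96 = 1.531. Power ≈ Φ(λ - z_{α/2}) = Φ(1.531 - 1.96) = Φ(-0.429) = 0.334.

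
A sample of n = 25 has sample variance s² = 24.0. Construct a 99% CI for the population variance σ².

df = 24. χ²_{0.005} = 45.559, χ²_{0.995} = 9.886. CI for σ² = ((n-1)s²/χ²_{α/2}, (n-1)s²/χ²_{1-α/2}) = (24·24.0/45.559, 24·24.0/9.886) = (12.64, 58.26)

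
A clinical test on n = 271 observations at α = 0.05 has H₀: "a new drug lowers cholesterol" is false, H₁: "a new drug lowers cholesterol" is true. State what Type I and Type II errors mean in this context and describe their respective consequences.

Type I (false positive): concluding that a new drug lowers cholesterol when it is not — approving an ineffective drug — patients take a useless medication and may skip effective alternatives. Type II (false negative): failing to conclude that a new drug lowers cholesterol when it is — shelving an effective drug — patients miss out on a treatment that would have helped. Which is costlier depends on domain priorities and is a judgement call rather than a statistical fact.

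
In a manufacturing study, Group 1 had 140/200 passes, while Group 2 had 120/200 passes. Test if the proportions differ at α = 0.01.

p̂₁ = 0.7, p̂₂ = 0.6, pooled p̂ = 0.65. z = 2.097. Critical: ±2.576. Fail to reject H₀.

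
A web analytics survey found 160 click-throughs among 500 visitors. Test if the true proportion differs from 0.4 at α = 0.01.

p̂ = 0.32, p₀ = 0.4. z = (p̂ - p₀)/√(p₀(1-p₀)/n) = -3.651. Critical: ±2.576. Reject H₀.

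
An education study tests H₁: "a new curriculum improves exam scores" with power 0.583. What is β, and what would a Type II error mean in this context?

β = 1 - power = 1 - 0.583 = 0.417. A Type II error is failing to reject H₀ when H₀ is false (false negative) — here, failing to conclude that a new curriculum improves exam scores when in fact it is true. Consequence: keeping the old curriculum when the new one would have helped students.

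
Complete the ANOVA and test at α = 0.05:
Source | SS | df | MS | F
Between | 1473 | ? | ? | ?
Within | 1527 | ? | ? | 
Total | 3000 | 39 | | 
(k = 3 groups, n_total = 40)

df_between = 2, df_within = 37. MS_between = 736.5, MS_within = 41.27. F = 17.846, F_crit ≈ 3.252. Reject H₀.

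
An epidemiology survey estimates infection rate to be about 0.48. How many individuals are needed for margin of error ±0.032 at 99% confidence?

n = z²p(1-p)/E² = 2.576²×0.48×0.52/0.032² = 1617.5 → n = 1618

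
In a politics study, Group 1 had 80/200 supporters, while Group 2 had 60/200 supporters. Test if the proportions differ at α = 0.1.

p̂₁ = 0.4, p̂₂ = 0.3, pooled p̂ = 0.35. z = 2.097. Critical: ±1.645. Reject H₀.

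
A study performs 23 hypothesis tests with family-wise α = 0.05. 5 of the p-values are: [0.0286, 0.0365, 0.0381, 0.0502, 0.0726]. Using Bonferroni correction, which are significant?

Bonferroni α = 0.05/23 = 0.00217. None of the given p-values are significant.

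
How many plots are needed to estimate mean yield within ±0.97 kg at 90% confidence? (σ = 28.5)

n = (z*σ/E)² = (1.645×28.5/0.97)² = 2336.03 → n = 2337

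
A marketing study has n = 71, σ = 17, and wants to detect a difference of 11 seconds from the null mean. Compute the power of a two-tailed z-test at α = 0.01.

SE = σ/√n = 17/√71 = 2.018. Non-centrality λ = d/SE = 11/2.018 = 5.452. Power ≈ Φ(λ - z_{α/2}) = Φ(5.452 - 2.576) = Φ(2.876) = 0.998.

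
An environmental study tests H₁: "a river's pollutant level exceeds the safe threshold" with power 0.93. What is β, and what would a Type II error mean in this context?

β = 1 - power = 1 - 0.93 = 0.07. A Type II error is failing to reject H₀ when H₀ is false (false negative) — here, failing to conclude that a river's pollutant level exceeds the safe threshold when in fact it is true. Consequence: allowing unsafe pollution to continue.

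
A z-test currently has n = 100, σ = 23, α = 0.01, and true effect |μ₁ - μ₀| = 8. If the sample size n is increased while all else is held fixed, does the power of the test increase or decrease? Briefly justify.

Power increases: a larger n shrinks the standard error σ/√n, moving the sampling distribution under H₁ further from the critical value.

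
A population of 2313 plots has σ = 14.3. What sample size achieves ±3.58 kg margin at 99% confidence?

Without FPC: n₀ = (2.576×14.3/3.58)² = 105.876. With FPC: n = n₀N/(n₀+N-1) = 101.3 → n = 102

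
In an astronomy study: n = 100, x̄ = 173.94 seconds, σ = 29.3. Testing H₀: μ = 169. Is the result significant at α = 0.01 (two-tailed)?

z = (173.94 - 169)/(29.3/√100) = 1.686. Since |z| ≤ 2.576, not significant at α = 0.01.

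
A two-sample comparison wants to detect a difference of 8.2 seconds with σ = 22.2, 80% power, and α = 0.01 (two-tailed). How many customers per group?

n per group = 2(z_α/2 + z_β)²σ²/d² = 2×(2.576 + 0.84)²×22.2²/8.2² = 171.1 → n = 172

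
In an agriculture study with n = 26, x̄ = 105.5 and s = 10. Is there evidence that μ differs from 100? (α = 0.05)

t = (x̄ - μ₀)/(s/√n) = (105.5 - 100)/(10/√26) = 2.804. df = 25, critical t = ±2.06. Reject H₀.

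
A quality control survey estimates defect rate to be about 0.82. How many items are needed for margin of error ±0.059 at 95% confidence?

n = z²p(1-p)/E² = 1.96²×0.82×0.18/0.059² = 162.9 → n = 163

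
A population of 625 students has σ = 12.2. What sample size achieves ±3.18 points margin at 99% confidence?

Without FPC: n₀ = (2.576×12.2/3.18)² = 97.669. With FPC: n = n₀N/(n₀+N-1) = 84.6 → n = 85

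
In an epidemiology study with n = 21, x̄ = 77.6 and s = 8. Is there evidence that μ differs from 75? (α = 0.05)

t = (x̄ - μ₀)/(s/√n) = (77.6 - 75)/(8/√21) = 1.489. df = 20, critical t = ±2.086. Fail to reject H₀.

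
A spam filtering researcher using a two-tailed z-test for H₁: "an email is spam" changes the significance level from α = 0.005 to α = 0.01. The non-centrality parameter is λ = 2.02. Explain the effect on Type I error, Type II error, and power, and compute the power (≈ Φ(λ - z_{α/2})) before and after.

Increasing α from 0.005 to 0.01:
• Type I error rate increases (α is the Type I rate by definition).
• Critical value moves from z_{α/2} = 2.807 to 2.576, so power = Φ(λ - z_{α/2}) goes from Φ(2.02 - 2.807) = 0.216 to Φ(2.02 - 2.576) = 0.289.
• Type II error rate β = 1 - power therefore decreases (0.784 → 0.711).
Appropriate when false negatives are costly — here, a spam email lands in the inbox.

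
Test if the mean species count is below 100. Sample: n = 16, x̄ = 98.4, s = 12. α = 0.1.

t = (98.4 - 100)/(12/√16) = -0.533, df = 15. Critical t = -1.341. Fail to reject H₀.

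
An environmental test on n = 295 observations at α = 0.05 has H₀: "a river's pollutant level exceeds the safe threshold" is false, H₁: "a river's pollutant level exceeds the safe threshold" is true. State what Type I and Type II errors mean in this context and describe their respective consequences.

Type I (false positive): concluding that a river's pollutant level exceeds the safe threshold when it is not — shutting down a compliant factory unnecessarily. Type II (false negative): failing to conclude that a river's pollutant level exceeds the safe threshold when it is — allowing unsafe pollution to continue. Which is costlier depends on domain priorities and is a judgement call rather than a statistical fact.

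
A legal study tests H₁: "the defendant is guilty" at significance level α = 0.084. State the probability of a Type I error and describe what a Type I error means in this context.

P(Type I error) = α = 0.084. A Type I error is rejecting H₀ when H₀ is actually true (false positive) — here, concluding that the defendant is guilty when in fact this is not the case. Consequence: convicting an innocent person.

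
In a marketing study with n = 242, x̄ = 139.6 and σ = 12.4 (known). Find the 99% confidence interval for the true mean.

CI = x̄ ± z*(σ/√n) = 139.6 ± 2.576(12.4/√242) = 139.6 ± 2.05 = (137.55, 141.65)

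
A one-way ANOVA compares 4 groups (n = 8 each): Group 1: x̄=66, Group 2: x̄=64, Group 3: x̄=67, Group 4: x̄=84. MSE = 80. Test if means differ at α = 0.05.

Grand mean = 70.25. SS_between = 2054.0, MS_between = 684.67. F = 8.558, F_crit ≈ 2.947. Reject H₀.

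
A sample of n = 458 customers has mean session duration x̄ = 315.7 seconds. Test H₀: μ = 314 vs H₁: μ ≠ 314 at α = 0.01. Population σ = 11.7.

z = (x̄ - μ₀)/(σ/√n) = (315.7 - 314)/(11.7/√458) = 3.11. Critical value: ±2.576. Since |3.11| > 2.576, Reject H₀.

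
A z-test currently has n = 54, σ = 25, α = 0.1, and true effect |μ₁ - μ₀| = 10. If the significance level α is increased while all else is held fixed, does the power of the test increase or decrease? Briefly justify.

Power increases: a larger α lowers the critical value, so more of the H₁ sampling distribution falls in the rejection region.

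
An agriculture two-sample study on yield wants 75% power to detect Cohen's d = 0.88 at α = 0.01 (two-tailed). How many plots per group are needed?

z_{α/2} = 2.576, z_β = Φ⁻¹(0.75) = 0.674. For large effect (d = 0.88): n per group = 2(z_{α/2} + z_β)²/d² = 2(2.576 + 0.674)²/0.88² = 27.3 → 28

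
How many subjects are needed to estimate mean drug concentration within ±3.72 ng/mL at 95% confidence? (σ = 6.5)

n = (z*σ/E)² = (1.96×6.5/3.72)² = 11.7 → n = 12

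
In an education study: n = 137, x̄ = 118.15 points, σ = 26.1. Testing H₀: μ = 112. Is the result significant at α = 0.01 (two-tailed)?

z = (118.15 - 112)/(26.1/√137) = 2.758. Since |z| > 2.576, significant at α = 0.01.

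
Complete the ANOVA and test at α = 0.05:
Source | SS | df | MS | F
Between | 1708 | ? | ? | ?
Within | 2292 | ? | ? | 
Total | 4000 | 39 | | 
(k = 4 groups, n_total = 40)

df_between = 3, df_within = 36. MS_between = 569.33, MS_within = 63.67. F = 8.942, F_crit ≈ 2.866. Reject H₀.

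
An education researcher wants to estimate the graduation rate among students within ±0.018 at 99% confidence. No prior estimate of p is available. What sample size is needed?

Conservative approach: use p = 0.5 (maximizes p(1-p) = 0.25). n = z²(0.25)/E² = 2.576²×0.25/0.018² = 5120.2 → n = 5121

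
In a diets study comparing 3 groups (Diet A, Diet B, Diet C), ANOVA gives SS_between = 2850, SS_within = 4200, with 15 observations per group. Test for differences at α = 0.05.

df_between = 2, df_within = 42. F = MS_between/MS_within = 1425.0/100.0 = 14.25. F_crit ≈ 3.22. Reject H₀. At least one mean differs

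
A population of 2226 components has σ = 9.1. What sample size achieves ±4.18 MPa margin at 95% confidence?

Without FPC: n₀ = (1.96×9.1/4.18)² = 18.207. With FPC: n = n₀N/(n₀+N-1) = 18.1 → n = 19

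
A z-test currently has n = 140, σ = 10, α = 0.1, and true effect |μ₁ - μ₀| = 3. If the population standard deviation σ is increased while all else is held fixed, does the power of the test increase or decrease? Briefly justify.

Power decreases: a larger σ inflates the standard error σ/√n, pulling the sampling distribution under H₁ back toward the critical value.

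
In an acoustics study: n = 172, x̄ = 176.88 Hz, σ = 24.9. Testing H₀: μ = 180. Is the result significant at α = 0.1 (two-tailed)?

z = (176.88 - 180)/(24.9/√172) = -1.643. Since |z| ≤ 1.645, not significant at α = 0.1.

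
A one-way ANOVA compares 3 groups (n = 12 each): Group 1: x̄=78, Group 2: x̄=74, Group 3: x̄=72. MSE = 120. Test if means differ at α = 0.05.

Grand mean = 74.67. SS_between = 224.0, MS_between = 112.0. F = 0.933, F_crit ≈ 3.285. Fail to reject H₀.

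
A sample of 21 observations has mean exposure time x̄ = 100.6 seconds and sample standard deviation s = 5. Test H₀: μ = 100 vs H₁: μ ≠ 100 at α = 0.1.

t = (x̄ - μ₀)/(s/√n) = (100.6 - 100)/(5/√21) = 0.55. df = 20, critical t = ±1.725. Fail to reject H₀.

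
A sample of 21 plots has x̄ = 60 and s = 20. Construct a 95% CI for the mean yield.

CI = x̄ ± t*(s/√n) = 60 ± 2.086(20/√21) = (50.9, 69.1)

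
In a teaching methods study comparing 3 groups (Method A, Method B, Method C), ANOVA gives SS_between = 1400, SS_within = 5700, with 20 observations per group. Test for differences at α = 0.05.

df_between = 2, df_within = 57. F = MS_between/MS_within = 700.0/100.0 = 7.0. F_crit ≈ 3.159. Reject H₀. At least one mean differs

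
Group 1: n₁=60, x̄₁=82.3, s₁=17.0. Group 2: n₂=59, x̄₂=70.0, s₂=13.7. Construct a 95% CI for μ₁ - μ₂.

Difference = 12.3. SE = √(17.0²/60 + 13.7²/59) = 2.828. CI = (6.76, 17.84)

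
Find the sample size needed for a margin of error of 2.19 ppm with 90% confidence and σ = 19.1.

n = (z*σ/E)² = (1.645×19.1/2.19)² = 205.8 → n = 206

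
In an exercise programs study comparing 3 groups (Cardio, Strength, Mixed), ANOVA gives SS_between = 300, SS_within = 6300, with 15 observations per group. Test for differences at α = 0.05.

df_between = 2, df_within = 42. F = MS_between/MS_within = 150.0/150.0 = 1.0. F_crit ≈ 3.22. Fail to reject H₀.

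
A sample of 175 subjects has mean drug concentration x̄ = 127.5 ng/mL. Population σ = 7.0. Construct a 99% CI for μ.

CI = x̄ ± z*(σ/√n) = 127.5 ± 2.576(7.0/√175) = 127.5 ± 1.36 = (126.14, 128.86)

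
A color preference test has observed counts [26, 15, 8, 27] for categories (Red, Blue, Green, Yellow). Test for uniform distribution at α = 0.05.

Expected = 19 each. χ² = Σ(O-E)²/E = 13.158. df = 3, critical value = 7.815. Reject H₀.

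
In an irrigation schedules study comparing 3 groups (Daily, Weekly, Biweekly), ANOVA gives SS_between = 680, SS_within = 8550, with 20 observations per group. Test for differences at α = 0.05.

df_between = 2, df_within = 57. F = MS_between/MS_within = 340.0/150.0 = 2.267. F_crit ≈ 3.159. Fail to reject H₀.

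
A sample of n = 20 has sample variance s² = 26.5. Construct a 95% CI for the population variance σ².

df = 19. χ²_{0.025} = 32.852, χ²_{0.975} = 8.907. CI for σ² = ((n-1)s²/χ²_{α/2}, (n-1)s²/χ²_{1-α/2}) = (19·26.5/32.852, 19·26.5/8.907) = (15.33, 56.53)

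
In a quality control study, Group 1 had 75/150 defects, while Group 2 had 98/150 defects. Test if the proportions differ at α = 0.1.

p̂₁ = 0.5, p̂₂ = 0.653, pooled p̂ = 0.577. z = -2.688. Critical: ±1.645. Reject H₀.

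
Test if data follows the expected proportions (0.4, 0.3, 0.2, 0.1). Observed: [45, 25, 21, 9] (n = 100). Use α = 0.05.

Expected: [40.0, 30.0, 20.0, 10.0]. χ² = 1.608. df = 3, critical = 7.815. Fail to reject H₀.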